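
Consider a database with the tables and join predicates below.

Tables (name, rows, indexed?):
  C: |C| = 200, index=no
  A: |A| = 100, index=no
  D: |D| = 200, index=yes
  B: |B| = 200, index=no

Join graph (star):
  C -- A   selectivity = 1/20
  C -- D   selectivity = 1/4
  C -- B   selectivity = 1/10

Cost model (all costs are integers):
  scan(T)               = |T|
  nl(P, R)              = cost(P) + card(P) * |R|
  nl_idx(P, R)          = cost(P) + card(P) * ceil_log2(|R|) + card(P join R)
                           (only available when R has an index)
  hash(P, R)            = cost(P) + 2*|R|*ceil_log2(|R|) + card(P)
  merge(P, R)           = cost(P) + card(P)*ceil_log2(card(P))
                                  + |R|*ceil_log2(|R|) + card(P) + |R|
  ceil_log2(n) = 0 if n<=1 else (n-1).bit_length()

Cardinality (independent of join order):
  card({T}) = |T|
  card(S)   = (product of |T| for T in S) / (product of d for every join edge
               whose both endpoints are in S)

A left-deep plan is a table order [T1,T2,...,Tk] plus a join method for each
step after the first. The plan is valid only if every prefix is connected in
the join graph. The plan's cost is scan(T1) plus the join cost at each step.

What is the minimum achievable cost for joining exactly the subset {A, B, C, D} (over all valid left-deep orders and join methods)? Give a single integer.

29200

Selinger DP over subsets of {A,B,C,D}:
  {C}: scan cost=200, card=200
  {A}: scan cost=100, card=100
  {D}: scan cost=200, card=200
  {B}: scan cost=200, card=200
  {AC}: card=1000; try (A,hash)→1800, (C,merge)→2700, (A,merge)→2800, (C,hash)→3400, (C,nl)→20100, (A,nl)→20200; best=1800 via (A,hash)
  {CD}: card=10000; try (D,hash)→3600, (C,hash)→3600, (D,merge)→3800, (C,merge)→3800, (D,nl_idx)→11800, (D,nl)→40200 …(+1); best=3600 via (D,hash)
  {BC}: card=4000; try (C,hash)→3600, (B,hash)→3600, (C,merge)→3800, (B,merge)→3800, (C,nl)→40200, (B,nl)→40200; best=3600 via (C,hash)
  {ACD}: card=50000; try (D,hash)→6000, (D,merge)→14600, (A,hash)→15000, (D,nl_idx)→59800, (A,merge)→154400, (D,nl)→201800 …(+1); best=6000 via (D,hash)
  {ABC}: card=20000; try (B,hash)→6000, (A,hash)→9000, (B,merge)→14600, (A,merge)→56400, (B,nl)→201800, (A,nl)→403600; best=6000 via (B,hash)
  {BCD}: card=200000; try (D,hash)→10800, (B,hash)→16800, (D,merge)→57400, (B,merge)→155400, (D,nl_idx)→235600, (D,nl)→803600 …(+1); best=10800 via (D,hash)
  {ABCD}: card=1000000; try (D,hash)→29200, (B,hash)→59200, (A,hash)→212200, (D,merge)→327800, (B,merge)→857800, (D,nl_idx)→1166000 …(+4); best=29200 via (D,hash)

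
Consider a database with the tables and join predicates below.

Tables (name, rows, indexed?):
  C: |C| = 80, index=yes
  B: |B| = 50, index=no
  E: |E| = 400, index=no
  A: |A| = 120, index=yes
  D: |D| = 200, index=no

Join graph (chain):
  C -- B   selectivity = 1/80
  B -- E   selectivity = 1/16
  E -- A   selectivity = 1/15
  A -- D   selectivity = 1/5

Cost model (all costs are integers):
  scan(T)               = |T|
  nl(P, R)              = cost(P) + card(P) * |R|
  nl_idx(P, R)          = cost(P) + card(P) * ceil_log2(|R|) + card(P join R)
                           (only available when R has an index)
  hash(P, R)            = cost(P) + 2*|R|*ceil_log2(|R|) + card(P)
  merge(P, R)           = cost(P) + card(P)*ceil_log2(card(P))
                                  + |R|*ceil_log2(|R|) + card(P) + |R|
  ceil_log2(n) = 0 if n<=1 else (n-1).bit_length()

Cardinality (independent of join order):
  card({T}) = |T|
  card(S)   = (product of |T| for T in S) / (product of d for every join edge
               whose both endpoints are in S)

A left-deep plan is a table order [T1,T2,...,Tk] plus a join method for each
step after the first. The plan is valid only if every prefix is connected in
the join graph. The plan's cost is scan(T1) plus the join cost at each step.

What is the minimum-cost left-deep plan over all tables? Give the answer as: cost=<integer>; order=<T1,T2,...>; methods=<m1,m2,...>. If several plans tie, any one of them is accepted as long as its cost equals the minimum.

cost=19900; order=E,B,C,A,D; methods=hash,hash,hash,hash

Selinger DP (subsets sized 1..n):
  {C}: scan cost=80, card=80
  {B}: scan cost=50, card=50
  {E}: scan cost=400, card=400
  {A}: scan cost=120, card=120
  {D}: scan cost=200, card=200
  {BC}: card=50; try (C,nl_idx)→450, (B,hash)→760, (C,merge)→1040, (B,merge)→1070, (C,hash)→1220, (C,nl)→4050 …(+1); best=450 via (C,nl_idx)
  {BE}: card=1250; try (B,hash)→1400, (E,merge)→4400, (B,merge)→4750, (E,hash)→7300, (E,nl)→20050, (B,nl)→20400; best=1400 via (B,hash)
  {AE}: card=3200; try (A,hash)→2480, (E,merge)→5080, (A,merge)→5360, (A,nl_idx)→6400, (E,hash)→7440, (E,nl)→48120 …(+1); best=2480 via (A,hash)
  {AD}: card=4800; try (A,hash)→2080, (D,merge)→2880, (A,merge)→2960, (D,hash)→3440, (A,nl_idx)→6400, (D,nl)→24120 …(+1); best=2080 via (A,hash)
  {BCE}: card=1250; try (C,hash)→3770, (E,merge)→4800, (E,hash)→7700, (C,nl_idx)→11400, (C,merge)→17040, (E,nl)→20450 …(+1); best=3770 via (C,hash)
  {ABE}: card=10000; try (A,hash)→4330, (B,hash)→6280, (A,merge)→17360, (A,nl_idx)→20150, (B,merge)→44430, (A,nl)→151400 …(+1); best=4330 via (A,hash)
  {ADE}: card=128000; try (D,hash)→8880, (E,hash)→14080, (D,merge)→45880, (E,merge)→73280, (D,nl)→642480, (E,nl)→1922080; best=8880 via (D,hash)
  {ABCE}: card=10000; try (A,hash)→6700, (C,hash)→15450, (A,merge)→19730, (A,nl_idx)→22520, (C,nl_idx)→84330, (A,nl)→153770 …(+2); best=6700 via (A,hash)
  {ABDE}: card=400000; try (D,hash)→17530, (B,hash)→137480, (D,merge)→156130, (D,nl)→2004330, (B,merge)→2313230, (B,nl)→6408880; best=17530 via (D,hash)
  {ABCDE}: card=400000; try (D,hash)→19900, (D,merge)→158500, (C,hash)→418650, (D,nl)→2006700, (C,nl_idx)→3217530, (C,merge)→8018170 …(+1); best=19900 via (D,hash)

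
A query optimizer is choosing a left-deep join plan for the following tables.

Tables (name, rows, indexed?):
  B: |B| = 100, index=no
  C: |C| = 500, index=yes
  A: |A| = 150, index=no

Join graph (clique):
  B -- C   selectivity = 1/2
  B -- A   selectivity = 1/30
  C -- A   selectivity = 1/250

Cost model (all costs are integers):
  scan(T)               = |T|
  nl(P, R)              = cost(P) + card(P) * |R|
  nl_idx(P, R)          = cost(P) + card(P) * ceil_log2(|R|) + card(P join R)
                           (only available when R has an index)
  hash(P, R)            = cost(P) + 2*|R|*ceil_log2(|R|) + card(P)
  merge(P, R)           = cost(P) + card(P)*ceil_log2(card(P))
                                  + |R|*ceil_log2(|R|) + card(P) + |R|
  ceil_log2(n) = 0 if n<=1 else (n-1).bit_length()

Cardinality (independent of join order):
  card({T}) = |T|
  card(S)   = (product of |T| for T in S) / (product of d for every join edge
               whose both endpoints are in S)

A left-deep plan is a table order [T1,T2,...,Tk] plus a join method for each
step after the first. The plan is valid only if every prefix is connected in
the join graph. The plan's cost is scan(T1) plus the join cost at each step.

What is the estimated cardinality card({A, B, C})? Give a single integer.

Tables in S: A(150), B(100), C(500)
Edges inside S: B-C(d=2), B-A(d=30), C-A(d=250)
numerator = 150 * 100 * 500 = 7500000
denominator = 2 * 30 * 250 = 15000
card(S) = 7500000 / 15000 = 500

500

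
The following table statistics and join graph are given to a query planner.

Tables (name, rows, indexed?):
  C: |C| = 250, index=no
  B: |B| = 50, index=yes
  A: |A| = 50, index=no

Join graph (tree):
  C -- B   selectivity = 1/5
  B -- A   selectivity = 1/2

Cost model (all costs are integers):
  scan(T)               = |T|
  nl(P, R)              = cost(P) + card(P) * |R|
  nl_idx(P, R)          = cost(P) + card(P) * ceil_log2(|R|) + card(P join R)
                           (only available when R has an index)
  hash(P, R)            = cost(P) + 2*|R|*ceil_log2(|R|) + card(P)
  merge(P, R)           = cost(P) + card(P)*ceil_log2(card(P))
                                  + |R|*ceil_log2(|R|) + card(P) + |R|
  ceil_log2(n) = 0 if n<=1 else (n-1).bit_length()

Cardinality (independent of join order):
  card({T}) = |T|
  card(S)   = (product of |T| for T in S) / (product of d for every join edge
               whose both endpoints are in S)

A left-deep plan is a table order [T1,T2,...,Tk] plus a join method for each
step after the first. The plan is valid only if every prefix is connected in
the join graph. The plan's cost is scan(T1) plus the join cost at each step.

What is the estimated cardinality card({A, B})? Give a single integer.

Tables in S: A(50), B(50)
Edges inside S: B-A(d=2)
numerator = 50 * 50 = 2500
denominator = 2 = 2
card(S) = 2500 / 2 = 1250

1250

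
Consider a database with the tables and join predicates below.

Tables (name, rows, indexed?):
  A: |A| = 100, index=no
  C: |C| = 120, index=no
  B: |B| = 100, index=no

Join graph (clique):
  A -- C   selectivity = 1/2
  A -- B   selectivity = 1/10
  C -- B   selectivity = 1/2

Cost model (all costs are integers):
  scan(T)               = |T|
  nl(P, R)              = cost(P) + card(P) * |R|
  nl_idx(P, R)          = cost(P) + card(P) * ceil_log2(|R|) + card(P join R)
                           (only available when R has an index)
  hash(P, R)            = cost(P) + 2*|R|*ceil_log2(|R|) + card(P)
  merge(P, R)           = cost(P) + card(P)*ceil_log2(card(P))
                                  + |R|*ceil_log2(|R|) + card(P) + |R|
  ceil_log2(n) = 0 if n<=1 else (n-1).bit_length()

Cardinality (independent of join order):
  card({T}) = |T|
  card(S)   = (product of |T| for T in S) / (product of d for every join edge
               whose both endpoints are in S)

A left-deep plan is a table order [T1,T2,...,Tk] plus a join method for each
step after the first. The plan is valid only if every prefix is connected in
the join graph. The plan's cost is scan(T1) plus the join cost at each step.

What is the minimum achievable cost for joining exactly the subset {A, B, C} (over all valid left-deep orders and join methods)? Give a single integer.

Selinger DP over subsets of {A,B,C}:
  {A}: scan cost=100, card=100
  {C}: scan cost=120, card=120
  {B}: scan cost=100, card=100
  {AC}: card=6000; try (A,hash)→1640, (C,merge)→1860, (C,hash)→1880, (A,merge)→1880, (C,nl)→12100, (A,nl)→12120; best=1640 via (A,hash)
  {AB}: card=1000; try (B,hash)→1600, (A,hash)→1600, (B,merge)→1700, (A,merge)→1700, (B,nl)→10100, (A,nl)→10100; best=1600 via (B,hash)
  {BC}: card=6000; try (B,hash)→1640, (C,merge)→1860, (C,hash)→1880, (B,merge)→1880, (C,nl)→12100, (B,nl)→12120; best=1640 via (B,hash)
  {ABC}: card=30000; try (C,hash)→4280, (B,hash)→9040, (A,hash)→9040, (C,merge)→13560, (B,merge)→86440, (A,merge)→86440 …(+3); best=4280 via (C,hash)

4280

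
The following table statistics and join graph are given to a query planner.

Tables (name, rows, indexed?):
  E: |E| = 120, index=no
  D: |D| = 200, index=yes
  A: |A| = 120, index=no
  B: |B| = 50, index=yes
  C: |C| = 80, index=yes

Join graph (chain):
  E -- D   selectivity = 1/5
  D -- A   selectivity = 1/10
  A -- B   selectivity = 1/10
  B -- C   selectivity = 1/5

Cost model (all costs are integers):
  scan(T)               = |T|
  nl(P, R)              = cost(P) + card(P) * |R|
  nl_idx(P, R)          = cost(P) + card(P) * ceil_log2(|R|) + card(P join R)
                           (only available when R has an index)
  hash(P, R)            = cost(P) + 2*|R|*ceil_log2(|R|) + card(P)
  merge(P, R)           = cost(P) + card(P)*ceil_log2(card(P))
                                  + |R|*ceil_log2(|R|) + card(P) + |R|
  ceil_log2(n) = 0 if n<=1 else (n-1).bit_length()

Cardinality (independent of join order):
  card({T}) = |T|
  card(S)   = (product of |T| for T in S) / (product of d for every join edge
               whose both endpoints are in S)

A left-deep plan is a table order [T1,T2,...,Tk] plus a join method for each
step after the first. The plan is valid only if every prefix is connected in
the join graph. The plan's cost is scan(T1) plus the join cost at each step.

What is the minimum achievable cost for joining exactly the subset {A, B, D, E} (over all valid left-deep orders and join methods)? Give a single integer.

18320

Selinger DP over subsets of {A,B,D,E}:
  {E}: scan cost=120, card=120
  {D}: scan cost=200, card=200
  {A}: scan cost=120, card=120
  {B}: scan cost=50, card=50
  {DE}: card=4800; try (E,hash)→2080, (D,merge)→2880, (E,merge)→2960, (D,hash)→3440, (D,nl_idx)→5880, (D,nl)→24120 …(+1); best=2080 via (E,hash)
  {AD}: card=2400; try (A,hash)→2080, (D,merge)→2880, (A,merge)→2960, (D,hash)→3440, (D,nl_idx)→3480, (D,nl)→24120 …(+1); best=2080 via (A,hash)
  {AB}: card=600; try (B,hash)→840, (A,merge)→1360, (B,merge)→1430, (B,nl_idx)→1440, (A,hash)→1780, (A,nl)→6050 …(+1); best=840 via (B,hash)
  {ADE}: card=57600; try (E,hash)→6160, (A,hash)→8560, (E,merge)→34240, (A,merge)→70240, (E,nl)→290080, (A,nl)→578080; best=6160 via (E,hash)
  {ABD}: card=12000; try (D,hash)→4640, (B,hash)→5080, (D,merge)→9240, (D,nl_idx)→17640, (B,nl_idx)→28480, (B,merge)→33630 …(+2); best=4640 via (D,hash)
  {ABDE}: card=288000; try (E,hash)→18320, (B,hash)→64360, (E,merge)→185600, (B,nl_idx)→639760, (B,merge)→985710, (E,nl)→1444640 …(+1); best=18320 via (E,hash)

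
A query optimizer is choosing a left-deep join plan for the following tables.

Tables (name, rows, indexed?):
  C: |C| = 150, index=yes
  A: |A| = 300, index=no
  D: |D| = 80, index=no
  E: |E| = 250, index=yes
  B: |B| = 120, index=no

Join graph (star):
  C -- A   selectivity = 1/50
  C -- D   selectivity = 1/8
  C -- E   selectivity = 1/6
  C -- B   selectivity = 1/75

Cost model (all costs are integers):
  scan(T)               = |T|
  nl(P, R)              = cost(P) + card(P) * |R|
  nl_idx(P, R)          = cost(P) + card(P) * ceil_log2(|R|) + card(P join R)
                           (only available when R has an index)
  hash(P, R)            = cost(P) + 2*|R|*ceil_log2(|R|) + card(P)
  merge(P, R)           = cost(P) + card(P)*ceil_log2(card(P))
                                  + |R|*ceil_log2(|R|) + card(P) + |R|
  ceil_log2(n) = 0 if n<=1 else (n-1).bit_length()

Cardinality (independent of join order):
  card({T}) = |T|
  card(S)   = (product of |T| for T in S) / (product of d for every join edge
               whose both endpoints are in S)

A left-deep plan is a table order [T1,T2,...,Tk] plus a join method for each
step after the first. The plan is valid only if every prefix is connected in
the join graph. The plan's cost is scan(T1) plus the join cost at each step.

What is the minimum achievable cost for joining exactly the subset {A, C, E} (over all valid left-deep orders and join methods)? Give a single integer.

7900

Selinger DP over subsets of {A,C,E}:
  {C}: scan cost=150, card=150
  {A}: scan cost=300, card=300
  {E}: scan cost=250, card=250
  {AC}: card=900; try (C,hash)→3000, (C,nl_idx)→3600, (A,merge)→4500, (C,merge)→4650, (A,hash)→5700, (A,nl)→45150 …(+1); best=3000 via (C,hash)
  {CE}: card=6250; try (C,hash)→2900, (E,merge)→3750, (C,merge)→3850, (E,hash)→4300, (E,nl_idx)→7600, (C,nl_idx)→8500 …(+2); best=2900 via (C,hash)
  {ACE}: card=37500; try (E,hash)→7900, (A,hash)→14550, (E,merge)→15150, (E,nl_idx)→47700, (A,merge)→93400, (E,nl)→228000 …(+1); best=7900 via (E,hash)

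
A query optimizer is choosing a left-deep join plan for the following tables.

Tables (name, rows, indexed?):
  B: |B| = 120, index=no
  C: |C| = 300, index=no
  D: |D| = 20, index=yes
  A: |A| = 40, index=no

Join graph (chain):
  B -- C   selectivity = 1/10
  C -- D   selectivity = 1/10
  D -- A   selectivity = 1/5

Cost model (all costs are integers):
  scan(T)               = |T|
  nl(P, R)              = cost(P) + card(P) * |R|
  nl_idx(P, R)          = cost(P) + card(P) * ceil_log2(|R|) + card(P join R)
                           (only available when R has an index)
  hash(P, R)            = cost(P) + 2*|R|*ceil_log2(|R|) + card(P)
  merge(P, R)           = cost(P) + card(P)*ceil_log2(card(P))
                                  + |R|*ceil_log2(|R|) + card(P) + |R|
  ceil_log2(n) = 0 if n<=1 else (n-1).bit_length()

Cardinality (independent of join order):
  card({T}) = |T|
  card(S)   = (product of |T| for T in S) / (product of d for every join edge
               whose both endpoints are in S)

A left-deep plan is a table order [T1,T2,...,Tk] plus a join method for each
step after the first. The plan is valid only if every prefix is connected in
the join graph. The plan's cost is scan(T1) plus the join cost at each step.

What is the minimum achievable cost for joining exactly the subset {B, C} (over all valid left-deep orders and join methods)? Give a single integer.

Selinger DP over subsets of {B,C}:
  {B}: scan cost=120, card=120
  {C}: scan cost=300, card=300
  {BC}: card=3600; try (B,hash)→2280, (C,merge)→4080, (B,merge)→4260, (C,hash)→5640, (C,nl)→36120, (B,nl)→36300; best=2280 via (B,hash)

2280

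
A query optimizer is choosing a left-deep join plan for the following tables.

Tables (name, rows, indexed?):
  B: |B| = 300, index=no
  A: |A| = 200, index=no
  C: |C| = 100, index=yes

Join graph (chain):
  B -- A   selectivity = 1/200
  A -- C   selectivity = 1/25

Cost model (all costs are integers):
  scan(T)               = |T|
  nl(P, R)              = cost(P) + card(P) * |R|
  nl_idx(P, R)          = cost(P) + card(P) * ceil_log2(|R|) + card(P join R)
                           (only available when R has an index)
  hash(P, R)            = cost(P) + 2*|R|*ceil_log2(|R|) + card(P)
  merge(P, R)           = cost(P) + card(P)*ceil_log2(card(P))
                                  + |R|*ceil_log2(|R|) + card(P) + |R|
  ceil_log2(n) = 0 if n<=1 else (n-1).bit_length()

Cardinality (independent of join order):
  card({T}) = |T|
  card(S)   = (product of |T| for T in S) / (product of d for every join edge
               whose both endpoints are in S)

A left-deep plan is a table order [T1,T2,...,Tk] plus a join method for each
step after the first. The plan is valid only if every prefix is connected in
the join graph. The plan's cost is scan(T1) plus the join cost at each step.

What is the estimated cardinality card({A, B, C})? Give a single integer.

1200

Tables in S: A(200), B(300), C(100)
Edges inside S: B-A(d=200), A-C(d=25)
numerator = 200 * 300 * 100 = 6000000
denominator = 200 * 25 = 5000
card(S) = 6000000 / 5000 = 1200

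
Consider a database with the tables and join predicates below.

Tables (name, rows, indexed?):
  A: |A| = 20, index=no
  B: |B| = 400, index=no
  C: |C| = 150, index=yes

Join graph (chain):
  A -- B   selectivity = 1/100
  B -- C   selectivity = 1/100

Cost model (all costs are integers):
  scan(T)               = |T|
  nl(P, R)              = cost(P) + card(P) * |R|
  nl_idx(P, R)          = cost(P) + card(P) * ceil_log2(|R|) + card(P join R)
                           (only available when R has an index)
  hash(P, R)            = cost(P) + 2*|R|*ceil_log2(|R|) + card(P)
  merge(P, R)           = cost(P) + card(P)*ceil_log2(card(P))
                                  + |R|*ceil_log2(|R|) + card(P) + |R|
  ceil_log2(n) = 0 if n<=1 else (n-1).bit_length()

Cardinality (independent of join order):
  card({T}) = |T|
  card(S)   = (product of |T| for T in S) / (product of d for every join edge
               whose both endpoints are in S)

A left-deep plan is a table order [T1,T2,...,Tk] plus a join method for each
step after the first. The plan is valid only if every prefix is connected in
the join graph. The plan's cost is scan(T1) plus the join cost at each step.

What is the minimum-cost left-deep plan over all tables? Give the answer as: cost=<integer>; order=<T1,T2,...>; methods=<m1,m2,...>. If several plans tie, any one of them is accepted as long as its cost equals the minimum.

Selinger DP (subsets sized 1..n):
  {A}: scan cost=20, card=20
  {B}: scan cost=400, card=400
  {C}: scan cost=150, card=150
  {AB}: card=80; try (A,hash)→1000, (B,merge)→4140, (A,merge)→4520, (B,hash)→7240, (B,nl)→8020, (A,nl)→8400; best=1000 via (A,hash)
  {BC}: card=600; try (C,hash)→3200, (C,nl_idx)→4200, (B,merge)→5500, (C,merge)→5750, (B,hash)→7500, (B,nl)→60150 …(+1); best=3200 via (C,hash)
  {ABC}: card=120; try (C,nl_idx)→1760, (C,merge)→2990, (C,hash)→3480, (A,hash)→4000, (A,merge)→9920, (C,nl)→13000 …(+1); best=1760 via (C,nl_idx)

cost=1760; order=B,A,C; methods=hash,nl_idx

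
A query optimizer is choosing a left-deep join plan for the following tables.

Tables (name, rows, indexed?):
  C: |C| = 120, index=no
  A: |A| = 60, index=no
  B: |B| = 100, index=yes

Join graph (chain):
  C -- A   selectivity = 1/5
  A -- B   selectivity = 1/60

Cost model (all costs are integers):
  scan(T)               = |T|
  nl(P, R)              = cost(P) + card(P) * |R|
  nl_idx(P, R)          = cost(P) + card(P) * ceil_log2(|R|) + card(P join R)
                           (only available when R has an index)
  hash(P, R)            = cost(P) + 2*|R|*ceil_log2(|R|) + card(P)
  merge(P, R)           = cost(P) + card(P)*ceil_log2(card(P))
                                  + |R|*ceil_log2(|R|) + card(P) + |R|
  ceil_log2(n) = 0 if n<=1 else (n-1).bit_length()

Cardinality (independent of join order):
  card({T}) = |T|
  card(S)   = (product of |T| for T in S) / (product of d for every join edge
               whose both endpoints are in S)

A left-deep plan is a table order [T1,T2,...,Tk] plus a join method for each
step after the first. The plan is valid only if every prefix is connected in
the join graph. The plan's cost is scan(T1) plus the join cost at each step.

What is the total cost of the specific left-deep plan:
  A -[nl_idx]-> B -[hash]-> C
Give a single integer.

2360

step 1: scan A: cost=60, card=60
step 2: join B via nl_idx
    card(P join B) = 60*100/(60) = 100
    cost = 60 + 60*7 + 100 = 580
step 3: join C via hash
    card(P join C) = 100*120/(5) = 2400
    cost = 580 + 2*120*7 + 100 = 2360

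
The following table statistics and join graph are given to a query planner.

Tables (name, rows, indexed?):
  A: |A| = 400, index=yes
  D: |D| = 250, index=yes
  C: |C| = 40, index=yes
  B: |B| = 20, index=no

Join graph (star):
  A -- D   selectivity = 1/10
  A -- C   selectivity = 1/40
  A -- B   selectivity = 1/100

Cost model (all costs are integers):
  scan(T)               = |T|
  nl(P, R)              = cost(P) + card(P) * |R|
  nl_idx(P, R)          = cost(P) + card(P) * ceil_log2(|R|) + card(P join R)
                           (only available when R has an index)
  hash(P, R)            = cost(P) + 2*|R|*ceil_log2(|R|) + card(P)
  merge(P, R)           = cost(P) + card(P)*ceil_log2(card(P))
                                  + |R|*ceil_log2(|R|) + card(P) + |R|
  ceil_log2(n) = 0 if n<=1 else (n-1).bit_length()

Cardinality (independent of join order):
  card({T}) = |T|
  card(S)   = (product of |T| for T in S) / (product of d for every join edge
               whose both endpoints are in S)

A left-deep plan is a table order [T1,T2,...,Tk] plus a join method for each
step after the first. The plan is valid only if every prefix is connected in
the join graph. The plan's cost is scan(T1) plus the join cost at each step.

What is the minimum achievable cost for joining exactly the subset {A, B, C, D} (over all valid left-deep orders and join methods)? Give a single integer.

3480

Selinger DP over subsets of {A,B,C,D}:
  {A}: scan cost=400, card=400
  {D}: scan cost=250, card=250
  {C}: scan cost=40, card=40
  {B}: scan cost=20, card=20
  {AD}: card=10000; try (D,hash)→4800, (A,merge)→6500, (D,merge)→6650, (A,hash)→7700, (A,nl_idx)→12500, (D,nl_idx)→13600 …(+2); best=4800 via (D,hash)
  {AC}: card=400; try (A,nl_idx)→800, (C,hash)→1280, (C,nl_idx)→3200, (A,merge)→4320, (C,merge)→4680, (A,hash)→7280 …(+2); best=800 via (A,nl_idx)
  {AB}: card=80; try (A,nl_idx)→280, (B,hash)→1000, (A,merge)→4140, (B,merge)→4520, (A,hash)→7240, (A,nl)→8020 …(+1); best=280 via (A,nl_idx)
  {ACD}: card=10000; try (D,hash)→5200, (D,merge)→7050, (D,nl_idx)→14000, (C,hash)→15280, (C,nl_idx)→74800, (D,nl)→100800 …(+2); best=5200 via (D,hash)
  {ABD}: card=2000; try (D,nl_idx)→2920, (D,merge)→3170, (D,hash)→4360, (B,hash)→15000, (D,nl)→20280, (B,merge)→154920 …(+1); best=2920 via (D,nl_idx)
  {ABC}: card=80; try (C,hash)→840, (C,nl_idx)→840, (C,merge)→1200, (B,hash)→1400, (C,nl)→3480, (B,merge)→4920 …(+1); best=840 via (C,hash)
  {ABCD}: card=2000; try (D,nl_idx)→3480, (D,merge)→3730, (D,hash)→4920, (C,hash)→5400, (B,hash)→15400, (C,nl_idx)→16920 …(+5); best=3480 via (D,nl_idx)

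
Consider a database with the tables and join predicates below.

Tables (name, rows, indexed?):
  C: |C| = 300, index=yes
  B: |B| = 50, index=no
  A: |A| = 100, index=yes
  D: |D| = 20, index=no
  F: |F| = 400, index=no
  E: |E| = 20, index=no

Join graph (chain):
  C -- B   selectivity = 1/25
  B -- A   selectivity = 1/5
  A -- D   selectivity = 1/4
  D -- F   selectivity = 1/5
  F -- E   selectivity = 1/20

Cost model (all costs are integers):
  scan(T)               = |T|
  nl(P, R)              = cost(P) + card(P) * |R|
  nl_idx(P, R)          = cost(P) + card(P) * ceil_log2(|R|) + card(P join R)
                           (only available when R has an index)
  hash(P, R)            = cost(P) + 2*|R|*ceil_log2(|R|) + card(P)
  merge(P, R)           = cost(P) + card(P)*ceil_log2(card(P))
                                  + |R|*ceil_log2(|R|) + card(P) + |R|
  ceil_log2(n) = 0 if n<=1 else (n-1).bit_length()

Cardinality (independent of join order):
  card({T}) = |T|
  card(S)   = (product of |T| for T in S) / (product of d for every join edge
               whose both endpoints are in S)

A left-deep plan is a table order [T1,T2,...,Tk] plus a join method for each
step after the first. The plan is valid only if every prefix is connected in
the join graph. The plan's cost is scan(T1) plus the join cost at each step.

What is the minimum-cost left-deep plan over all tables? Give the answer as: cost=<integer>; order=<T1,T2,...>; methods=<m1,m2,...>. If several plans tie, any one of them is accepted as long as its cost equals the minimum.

cost=450600; order=F,E,D,A,B,C; methods=hash,hash,hash,hash,hash

Selinger DP (subsets sized 1..n):
  {C}: scan cost=300, card=300
  {B}: scan cost=50, card=50
  {A}: scan cost=100, card=100
  {D}: scan cost=20, card=20
  {F}: scan cost=400, card=400
  {E}: scan cost=20, card=20
  {BC}: card=600; try (C,nl_idx)→1100, (B,hash)→1200, (C,merge)→3400, (B,merge)→3650, (C,hash)→5500, (C,nl)→15050 …(+1); best=1100 via (C,nl_idx)
  {AB}: card=1000; try (B,hash)→800, (A,merge)→1200, (B,merge)→1250, (A,nl_idx)→1400, (A,hash)→1500, (A,nl)→5050 …(+1); best=800 via (B,hash)
  {AD}: card=500; try (D,hash)→400, (A,nl_idx)→660, (A,merge)→940, (D,merge)→1020, (A,hash)→1440, (A,nl)→2020 …(+1); best=400 via (D,hash)
  {DF}: card=1600; try (D,hash)→1000, (F,merge)→4140, (D,merge)→4520, (F,hash)→7240, (F,nl)→8020, (D,nl)→8400; best=1000 via (D,hash)
  {EF}: card=400; try (E,hash)→1000, (F,merge)→4140, (E,merge)→4520, (F,hash)→7240, (F,nl)→8020, (E,nl)→8400; best=1000 via (E,hash)
  {ABC}: card=12000; try (A,hash)→3100, (C,hash)→7200, (A,merge)→8500, (C,merge)→14800, (A,nl_idx)→17300, (C,nl_idx)→21800 …(+2); best=3100 via (A,hash)
  {ABD}: card=5000; try (B,hash)→1500, (D,hash)→2000, (B,merge)→5750, (D,merge)→11920, (D,nl)→20800, (B,nl)→25400; best=1500 via (B,hash)
  {ADF}: card=40000; try (A,hash)→4000, (F,hash)→8100, (F,merge)→9400, (A,merge)→21000, (A,nl_idx)→52200, (A,nl)→161000 …(+1); best=4000 via (A,hash)
  {DEF}: card=1600; try (D,hash)→1600, (E,hash)→2800, (D,merge)→5120, (D,nl)→9000, (E,merge)→20320, (E,nl)→33000; best=1600 via (D,hash)
  {ABCD}: card=60000; try (C,hash)→11900, (D,hash)→15300, (C,merge)→74500, (C,nl_idx)→106500, (D,merge)→183220, (D,nl)→243100 …(+1); best=11900 via (C,hash)
  {ABDF}: card=400000; try (F,hash)→13700, (B,hash)→44600, (F,merge)→75500, (B,merge)→684350, (F,nl)→2001500, (B,nl)→2004000; best=13700 via (F,hash)
  {ADEF}: card=40000; try (A,hash)→4600, (A,merge)→21600, (E,hash)→44200, (A,nl_idx)→52800, (A,nl)→161600, (E,merge)→684120 …(+1); best=4600 via (A,hash)
  {ABCDF}: card=4800000; try (F,hash)→79100, (C,hash)→419100, (F,merge)→1035900, (C,merge)→8016700, (C,nl_idx)→8413700, (F,nl)→24011900 …(+1); best=79100 via (F,hash)
  {ABDEF}: card=400000; try (B,hash)→45200, (E,hash)→413900, (B,merge)→684950, (B,nl)→2004600, (E,nl)→8013700, (E,merge)→8013820; best=45200 via (B,hash)
  {ABCDEF}: card=4800000; try (C,hash)→450600, (E,hash)→4879300, (C,merge)→8048200, (C,nl_idx)→8445200, (E,nl)→96079100, (E,merge)→115279220 …(+1); best=450600 via (C,hash)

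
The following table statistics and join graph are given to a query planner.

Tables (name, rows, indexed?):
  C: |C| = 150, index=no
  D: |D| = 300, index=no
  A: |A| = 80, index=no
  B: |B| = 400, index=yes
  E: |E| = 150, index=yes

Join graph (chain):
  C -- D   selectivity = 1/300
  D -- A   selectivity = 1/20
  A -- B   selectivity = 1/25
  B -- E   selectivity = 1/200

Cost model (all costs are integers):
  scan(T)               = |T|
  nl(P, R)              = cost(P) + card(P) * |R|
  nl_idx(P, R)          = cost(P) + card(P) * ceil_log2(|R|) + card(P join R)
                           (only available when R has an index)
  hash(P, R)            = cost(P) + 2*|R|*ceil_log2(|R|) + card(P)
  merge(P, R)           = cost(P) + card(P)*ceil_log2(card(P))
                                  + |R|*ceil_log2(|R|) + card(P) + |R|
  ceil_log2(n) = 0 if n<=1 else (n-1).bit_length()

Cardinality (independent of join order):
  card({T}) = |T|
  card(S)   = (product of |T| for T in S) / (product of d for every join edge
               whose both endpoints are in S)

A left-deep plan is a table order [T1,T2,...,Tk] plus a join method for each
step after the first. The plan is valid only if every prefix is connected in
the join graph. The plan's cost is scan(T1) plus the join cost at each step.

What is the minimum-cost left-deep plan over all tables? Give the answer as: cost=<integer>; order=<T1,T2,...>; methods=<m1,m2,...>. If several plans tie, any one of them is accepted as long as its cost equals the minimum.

Selinger DP (subsets sized 1..n):
  {C}: scan cost=150, card=150
  {D}: scan cost=300, card=300
  {A}: scan cost=80, card=80
  {B}: scan cost=400, card=400
  {E}: scan cost=150, card=150
  {CD}: card=150; try (C,hash)→3000, (D,merge)→4500, (C,merge)→4650, (D,hash)→5700, (D,nl)→45150, (C,nl)→45300; best=3000 via (C,hash)
  {AD}: card=1200; try (A,hash)→1720, (D,merge)→3720, (A,merge)→3940, (D,hash)→5560, (D,nl)→24080, (A,nl)→24300; best=1720 via (A,hash)
  {AB}: card=1280; try (A,hash)→1920, (B,nl_idx)→2080, (B,merge)→4720, (A,merge)→5040, (B,hash)→7360, (B,nl)→32080 …(+1); best=1920 via (A,hash)
  {BE}: card=300; try (B,nl_idx)→1800, (E,hash)→3200, (E,nl_idx)→3900, (B,merge)→5500, (E,merge)→5750, (B,hash)→7500 …(+2); best=1800 via (B,nl_idx)
  {ACD}: card=600; try (A,hash)→4270, (A,merge)→4990, (C,hash)→5320, (A,nl)→15000, (C,merge)→17470, (C,nl)→181720; best=4270 via (A,hash)
  {ABD}: card=19200; try (D,hash)→8600, (B,hash)→10120, (B,merge)→20120, (D,merge)→20280, (B,nl_idx)→31720, (D,nl)→385920 …(+1); best=8600 via (D,hash)
  {ABE}: card=960; try (A,hash)→3220, (A,merge)→5440, (E,hash)→5600, (E,nl_idx)→13120, (E,merge)→18630, (A,nl)→25800 …(+1); best=3220 via (A,hash)
  {ABCD}: card=9600; try (B,hash)→12070, (B,merge)→14870, (B,nl_idx)→19270, (C,hash)→30200, (B,nl)→244270, (C,merge)→317150 …(+1); best=12070 via (B,hash)
  {ABDE}: card=14400; try (D,hash)→9580, (D,merge)→16780, (E,hash)→30200, (E,nl_idx)→176600, (D,nl)→291220, (E,merge)→317150 …(+1); best=9580 via (D,hash)
  {ABCDE}: card=7200; try (E,hash)→24070, (C,hash)→26380, (E,nl_idx)→96070, (E,merge)→157420, (C,merge)→226930, (E,nl)→1452070 …(+1); best=24070 via (E,hash)

cost=24070; order=D,C,A,B,E; methods=hash,hash,hash,hash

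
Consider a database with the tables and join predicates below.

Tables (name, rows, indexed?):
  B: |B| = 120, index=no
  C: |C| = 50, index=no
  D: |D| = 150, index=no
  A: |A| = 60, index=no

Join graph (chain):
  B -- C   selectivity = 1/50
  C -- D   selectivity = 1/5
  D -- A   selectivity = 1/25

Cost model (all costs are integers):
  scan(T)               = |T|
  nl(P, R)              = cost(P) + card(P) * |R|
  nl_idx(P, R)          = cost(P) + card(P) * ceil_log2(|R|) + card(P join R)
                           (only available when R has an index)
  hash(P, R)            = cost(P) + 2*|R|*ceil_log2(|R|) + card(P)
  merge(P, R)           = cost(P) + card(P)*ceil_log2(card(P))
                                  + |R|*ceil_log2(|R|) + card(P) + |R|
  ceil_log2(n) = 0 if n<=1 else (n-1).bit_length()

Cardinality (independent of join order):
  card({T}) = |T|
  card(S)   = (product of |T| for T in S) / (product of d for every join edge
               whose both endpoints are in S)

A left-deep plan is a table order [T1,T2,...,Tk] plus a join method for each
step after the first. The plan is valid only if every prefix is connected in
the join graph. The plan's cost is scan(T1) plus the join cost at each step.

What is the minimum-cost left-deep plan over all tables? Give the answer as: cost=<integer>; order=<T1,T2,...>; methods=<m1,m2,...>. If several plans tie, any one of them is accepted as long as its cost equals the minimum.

Selinger DP (subsets sized 1..n):
  {B}: scan cost=120, card=120
  {C}: scan cost=50, card=50
  {D}: scan cost=150, card=150
  {A}: scan cost=60, card=60
  {BC}: card=120; try (C,hash)→840, (B,merge)→1360, (C,merge)→1430, (B,hash)→1780, (B,nl)→6050, (C,nl)→6120; best=840 via (C,hash)
  {CD}: card=1500; try (C,hash)→900, (D,merge)→1750, (C,merge)→1850, (D,hash)→2500, (D,nl)→7550, (C,nl)→7650; best=900 via (C,hash)
  {AD}: card=360; try (A,hash)→1020, (D,merge)→1830, (A,merge)→1920, (D,hash)→2520, (D,nl)→9060, (A,nl)→9150; best=1020 via (A,hash)
  {BCD}: card=3600; try (D,merge)→3150, (D,hash)→3360, (B,hash)→4080, (D,nl)→18840, (B,merge)→19860, (B,nl)→180900; best=3150 via (D,merge)
  {ACD}: card=3600; try (C,hash)→1980, (A,hash)→3120, (C,merge)→4970, (C,nl)→19020, (A,merge)→19320, (A,nl)→90900; best=1980 via (C,hash)
  {ABCD}: card=8640; try (B,hash)→7260, (A,hash)→7470, (B,merge)→49740, (A,merge)→50370, (A,nl)→219150, (B,nl)→433980; best=7260 via (B,hash)

cost=7260; order=D,A,C,B; methods=hash,hash,hash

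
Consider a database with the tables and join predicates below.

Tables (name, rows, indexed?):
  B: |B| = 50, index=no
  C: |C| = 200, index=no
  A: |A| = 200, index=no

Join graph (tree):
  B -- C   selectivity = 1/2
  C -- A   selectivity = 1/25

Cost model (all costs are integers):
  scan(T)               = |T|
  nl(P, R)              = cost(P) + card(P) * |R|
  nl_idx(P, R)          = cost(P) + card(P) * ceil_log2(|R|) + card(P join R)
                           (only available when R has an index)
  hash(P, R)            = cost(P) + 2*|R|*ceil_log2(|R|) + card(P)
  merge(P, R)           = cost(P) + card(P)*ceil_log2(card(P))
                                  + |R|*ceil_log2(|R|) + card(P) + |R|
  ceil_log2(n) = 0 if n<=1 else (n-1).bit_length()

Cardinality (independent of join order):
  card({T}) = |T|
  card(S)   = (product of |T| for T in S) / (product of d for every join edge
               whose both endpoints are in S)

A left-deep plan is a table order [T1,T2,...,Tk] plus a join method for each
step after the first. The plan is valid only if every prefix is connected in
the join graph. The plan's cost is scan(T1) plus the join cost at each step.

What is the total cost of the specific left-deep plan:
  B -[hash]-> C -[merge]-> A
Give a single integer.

75100

step 1: scan B: cost=50, card=50
step 2: join C via hash
    card(P join C) = 50*200/(2) = 5000
    cost = 50 + 2*200*8 + 50 = 3300
step 3: join A via merge
    card(P join A) = 5000*200/(25) = 40000
    cost = 3300 + 5000*13 + 200*8 + 5000 + 200 = 75100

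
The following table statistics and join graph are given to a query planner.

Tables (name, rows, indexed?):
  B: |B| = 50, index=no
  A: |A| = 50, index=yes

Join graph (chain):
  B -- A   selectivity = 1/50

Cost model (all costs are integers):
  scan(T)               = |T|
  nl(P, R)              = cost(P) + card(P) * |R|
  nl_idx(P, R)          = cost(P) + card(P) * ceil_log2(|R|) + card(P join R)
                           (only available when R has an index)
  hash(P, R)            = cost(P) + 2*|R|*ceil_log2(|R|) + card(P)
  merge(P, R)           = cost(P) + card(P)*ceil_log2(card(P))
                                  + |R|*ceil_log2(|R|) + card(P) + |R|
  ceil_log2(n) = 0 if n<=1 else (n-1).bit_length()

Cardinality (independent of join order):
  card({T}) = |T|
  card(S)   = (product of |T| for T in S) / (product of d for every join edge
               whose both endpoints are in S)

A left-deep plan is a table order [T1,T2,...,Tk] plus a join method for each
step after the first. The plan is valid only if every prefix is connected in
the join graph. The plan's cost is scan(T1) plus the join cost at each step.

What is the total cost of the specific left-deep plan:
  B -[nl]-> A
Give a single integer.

2550

step 1: scan B: cost=50, card=50
step 2: join A via nl
    card(P join A) = 50*50/(50) = 50
    cost = 50 + 50*50 = 2550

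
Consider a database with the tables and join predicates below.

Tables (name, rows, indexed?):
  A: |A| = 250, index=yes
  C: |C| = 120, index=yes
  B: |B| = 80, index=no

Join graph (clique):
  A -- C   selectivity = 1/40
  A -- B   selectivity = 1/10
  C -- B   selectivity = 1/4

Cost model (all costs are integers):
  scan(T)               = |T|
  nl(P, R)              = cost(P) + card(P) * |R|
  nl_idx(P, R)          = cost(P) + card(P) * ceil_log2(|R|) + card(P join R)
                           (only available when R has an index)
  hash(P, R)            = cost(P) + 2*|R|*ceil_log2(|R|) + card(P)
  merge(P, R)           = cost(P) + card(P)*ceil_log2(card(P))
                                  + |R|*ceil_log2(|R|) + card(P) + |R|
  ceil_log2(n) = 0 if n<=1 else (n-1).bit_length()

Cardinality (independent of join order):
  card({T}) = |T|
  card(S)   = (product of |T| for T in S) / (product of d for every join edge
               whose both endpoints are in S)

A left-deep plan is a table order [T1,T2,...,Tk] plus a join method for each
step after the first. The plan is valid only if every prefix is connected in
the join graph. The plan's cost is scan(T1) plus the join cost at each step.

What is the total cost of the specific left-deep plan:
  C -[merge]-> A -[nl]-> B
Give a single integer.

step 1: scan C: cost=120, card=120
step 2: join A via merge
    card(P join A) = 120*250/(40) = 750
    cost = 120 + 120*7 + 250*8 + 120 + 250 = 3330
step 3: join B via nl
    card(P join B) = 750*80/(10*4) = 1500
    cost = 3330 + 750*80 = 63330

63330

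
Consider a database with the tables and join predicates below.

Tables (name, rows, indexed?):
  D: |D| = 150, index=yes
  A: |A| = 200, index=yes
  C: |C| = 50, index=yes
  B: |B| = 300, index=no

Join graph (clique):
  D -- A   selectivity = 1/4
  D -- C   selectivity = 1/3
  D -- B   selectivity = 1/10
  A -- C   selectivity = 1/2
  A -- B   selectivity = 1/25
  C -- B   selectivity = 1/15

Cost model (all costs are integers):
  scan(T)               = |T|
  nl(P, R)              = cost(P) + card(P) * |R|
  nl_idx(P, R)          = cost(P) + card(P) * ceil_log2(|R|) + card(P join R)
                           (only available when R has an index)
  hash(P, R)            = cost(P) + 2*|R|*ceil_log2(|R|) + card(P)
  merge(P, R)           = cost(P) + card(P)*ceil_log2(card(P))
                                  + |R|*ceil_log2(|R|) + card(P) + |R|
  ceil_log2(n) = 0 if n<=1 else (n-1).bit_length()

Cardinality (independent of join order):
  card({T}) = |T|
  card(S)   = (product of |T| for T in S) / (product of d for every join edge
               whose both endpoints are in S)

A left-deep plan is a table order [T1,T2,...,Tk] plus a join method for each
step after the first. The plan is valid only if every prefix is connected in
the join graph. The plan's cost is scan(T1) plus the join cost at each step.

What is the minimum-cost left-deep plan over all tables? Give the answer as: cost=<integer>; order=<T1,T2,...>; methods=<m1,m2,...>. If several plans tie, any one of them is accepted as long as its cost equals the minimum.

cost=11800; order=B,C,A,D; methods=hash,hash,hash

Selinger DP (subsets sized 1..n):
  {D}: scan cost=150, card=150
  {A}: scan cost=200, card=200
  {C}: scan cost=50, card=50
  {B}: scan cost=300, card=300
  {AD}: card=7500; try (D,hash)→2800, (A,merge)→3300, (D,merge)→3350, (A,hash)→3500, (A,nl_idx)→8850, (D,nl_idx)→9300 …(+2); best=2800 via (D,hash)
  {CD}: card=2500; try (C,hash)→900, (D,merge)→1750, (C,merge)→1850, (D,hash)→2500, (D,nl_idx)→2950, (C,nl_idx)→3550 …(+2); best=900 via (C,hash)
  {BD}: card=4500; try (D,hash)→3000, (B,merge)→4500, (D,merge)→4650, (B,hash)→5700, (D,nl_idx)→7200, (B,nl)→45150 …(+1); best=3000 via (D,hash)
  {AC}: card=5000; try (C,hash)→1000, (A,merge)→2200, (C,merge)→2350, (A,hash)→3300, (A,nl_idx)→5450, (C,nl_idx)→6400 …(+2); best=1000 via (C,hash)
  {AB}: card=2400; try (A,hash)→3800, (B,merge)→5000, (A,merge)→5100, (A,nl_idx)→5100, (B,hash)→5800, (B,nl)→60200 …(+1); best=3800 via (A,hash)
  {BC}: card=1000; try (C,hash)→1200, (C,nl_idx)→3100, (B,merge)→3400, (C,merge)→3650, (B,hash)→5500, (B,nl)→15050 …(+1); best=1200 via (C,hash)
  {ACD}: card=62500; try (A,hash)→6600, (D,hash)→8400, (C,hash)→10900, (A,merge)→35200, (D,merge)→72350, (A,nl_idx)→83400 …(+6); best=6600 via (A,hash)
  {ABD}: card=9000; try (D,hash)→8600, (A,hash)→10700, (B,hash)→15700, (D,nl_idx)→32000, (D,merge)→36350, (A,nl_idx)→48000 …(+5); best=8600 via (D,hash)
  {BCD}: card=5000; try (D,hash)→4600, (C,hash)→8100, (B,hash)→8800, (D,merge)→13550, (D,nl_idx)→14200, (C,nl_idx)→35000 …(+5); best=4600 via (D,hash)
  {ABC}: card=4000; try (A,hash)→5400, (C,hash)→6800, (B,hash)→11400, (A,nl_idx)→13200, (A,merge)→14000, (C,nl_idx)→22200 …(+5); best=5400 via (A,hash)
  {ABCD}: card=5000; try (D,hash)→11800, (A,hash)→12800, (C,hash)→18200, (D,nl_idx)→42400, (A,nl_idx)→49600, (D,merge)→58750 …(+9); best=11800 via (D,hash)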